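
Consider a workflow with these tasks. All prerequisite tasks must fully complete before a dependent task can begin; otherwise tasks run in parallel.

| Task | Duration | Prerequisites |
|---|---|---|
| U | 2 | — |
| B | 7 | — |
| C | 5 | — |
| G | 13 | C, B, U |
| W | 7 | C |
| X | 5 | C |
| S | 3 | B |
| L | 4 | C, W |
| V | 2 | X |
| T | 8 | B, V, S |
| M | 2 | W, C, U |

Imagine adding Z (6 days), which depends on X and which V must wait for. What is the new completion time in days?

Originally the workflow takes 20 days.
With Z inserted, V now waits for max(X, Z).
New critical path: C→X→Z→V→T = 5+5+6+2+8 = 26 ⇒ 26 days.

26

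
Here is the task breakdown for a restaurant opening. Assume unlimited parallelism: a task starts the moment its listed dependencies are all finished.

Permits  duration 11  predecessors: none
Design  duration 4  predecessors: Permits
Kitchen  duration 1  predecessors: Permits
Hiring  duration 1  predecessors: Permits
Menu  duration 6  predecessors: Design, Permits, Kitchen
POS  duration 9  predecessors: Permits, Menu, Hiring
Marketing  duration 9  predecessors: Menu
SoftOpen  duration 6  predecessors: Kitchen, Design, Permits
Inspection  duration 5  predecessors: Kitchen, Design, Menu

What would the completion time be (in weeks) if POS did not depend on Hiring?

Original critical path: Permits→Design→Menu→POS = 11+4+6+9 = 30 ⇒ 30 weeks.
Dropping Hiring→POS doesn't change POS's earliest start (21); another predecessor still binds.
After: Permits→Design→Menu→POS = 11+4+6+9 = 30 → 30 weeks.

30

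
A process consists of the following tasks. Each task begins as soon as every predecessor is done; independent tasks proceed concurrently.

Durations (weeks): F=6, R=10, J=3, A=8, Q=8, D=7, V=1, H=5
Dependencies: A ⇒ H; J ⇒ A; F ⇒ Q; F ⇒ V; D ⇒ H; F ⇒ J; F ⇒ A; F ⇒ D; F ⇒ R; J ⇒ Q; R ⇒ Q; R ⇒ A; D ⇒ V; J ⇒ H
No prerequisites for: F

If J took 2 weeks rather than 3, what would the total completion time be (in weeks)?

Critical path before the change: F→R→A→H = 6+10+8+5 = 29 giving 29 weeks.
The longest path through J is only 22 weeks, so J has float 7.
That remains the longest chain; total 29 weeks.

29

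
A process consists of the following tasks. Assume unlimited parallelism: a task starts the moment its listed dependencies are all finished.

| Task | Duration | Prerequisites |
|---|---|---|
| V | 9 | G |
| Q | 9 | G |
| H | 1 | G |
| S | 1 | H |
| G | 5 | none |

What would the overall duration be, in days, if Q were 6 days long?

14

The binding path is G→Q = 5+9 = 14; finish at 14 days.
Since Q is critical, the -3 change carries straight to that chain (now 11 days).
The binding chain switches to G→V = 5+9 = 14; finish 14 days.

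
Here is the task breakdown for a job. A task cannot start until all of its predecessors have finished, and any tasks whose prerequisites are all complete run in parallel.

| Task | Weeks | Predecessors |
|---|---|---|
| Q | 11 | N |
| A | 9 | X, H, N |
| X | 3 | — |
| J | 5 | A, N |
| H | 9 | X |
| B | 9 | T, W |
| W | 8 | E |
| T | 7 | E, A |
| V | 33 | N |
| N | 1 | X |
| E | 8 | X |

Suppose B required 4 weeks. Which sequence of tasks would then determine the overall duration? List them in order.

X, N, V

Baseline: X→H→A→T→B = 3+9+9+7+9 = 37 → 37 weeks.
B lies on that path, so at 4 weeks the path becomes 32 weeks.
The binding chain switches to X→N→V = 3+1+33 = 37; finish 37 weeks.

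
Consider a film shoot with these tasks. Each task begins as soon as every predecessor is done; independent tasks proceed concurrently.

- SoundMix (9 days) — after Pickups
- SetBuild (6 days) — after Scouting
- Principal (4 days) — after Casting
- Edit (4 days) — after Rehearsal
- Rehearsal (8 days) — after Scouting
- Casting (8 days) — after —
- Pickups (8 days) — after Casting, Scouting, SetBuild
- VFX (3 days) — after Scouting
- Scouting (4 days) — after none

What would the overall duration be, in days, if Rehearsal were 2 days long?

Critical path before the change: Scouting→SetBuild→Pickups→SoundMix = 4+6+8+9 = 27 giving 27 days.
Rehearsal is off the critical path — its longest chain is 16 days, giving 11 of slack.
The critical path is still Scouting→SetBuild→Pickups→SoundMix; finish is now 27 days.

27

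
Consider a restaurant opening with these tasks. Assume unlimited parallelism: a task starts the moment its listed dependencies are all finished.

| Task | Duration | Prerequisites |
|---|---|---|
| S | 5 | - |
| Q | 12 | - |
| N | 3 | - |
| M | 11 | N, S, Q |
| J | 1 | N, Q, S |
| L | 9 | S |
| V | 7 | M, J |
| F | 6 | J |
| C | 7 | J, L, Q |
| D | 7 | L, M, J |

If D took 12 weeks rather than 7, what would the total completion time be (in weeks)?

Actual critical path: Q→M→D = 12+11+7 = 30 ⇒ 30 weeks.
D is on the critical path; changing it to 12 makes that path 35 weeks.
The critical path is still Q→M→D; finish is now 35 weeks.

35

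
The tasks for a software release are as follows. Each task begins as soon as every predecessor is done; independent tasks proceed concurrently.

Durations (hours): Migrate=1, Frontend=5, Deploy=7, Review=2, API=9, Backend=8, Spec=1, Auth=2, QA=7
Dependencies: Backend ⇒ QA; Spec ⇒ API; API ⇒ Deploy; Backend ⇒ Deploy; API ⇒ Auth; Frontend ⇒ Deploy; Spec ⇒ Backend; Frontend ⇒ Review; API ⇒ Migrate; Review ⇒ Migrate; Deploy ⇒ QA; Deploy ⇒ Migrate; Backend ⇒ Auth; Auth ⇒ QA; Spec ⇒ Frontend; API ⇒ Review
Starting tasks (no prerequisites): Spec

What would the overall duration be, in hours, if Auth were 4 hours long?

The binding path is Spec→API→Deploy→QA = 1+9+7+7 = 24; finish at 24 hours.
Auth is off the critical path — its longest chain is 19 hours, giving 5 of slack.
That remains the longest chain; total 24 hours.

24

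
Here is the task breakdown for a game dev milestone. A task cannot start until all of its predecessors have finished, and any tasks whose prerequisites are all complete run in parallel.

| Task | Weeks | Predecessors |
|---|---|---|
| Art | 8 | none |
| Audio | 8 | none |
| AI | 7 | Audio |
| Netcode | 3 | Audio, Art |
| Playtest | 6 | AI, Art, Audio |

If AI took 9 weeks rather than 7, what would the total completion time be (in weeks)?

Critical path before the change: Audio→AI→Playtest = 8+7+6 = 21 giving 21 weeks.
Since AI is critical, the +2 change carries straight to that chain (now 23 weeks).
The critical path is still Audio→AI→Playtest; finish is now 23 weeks.

23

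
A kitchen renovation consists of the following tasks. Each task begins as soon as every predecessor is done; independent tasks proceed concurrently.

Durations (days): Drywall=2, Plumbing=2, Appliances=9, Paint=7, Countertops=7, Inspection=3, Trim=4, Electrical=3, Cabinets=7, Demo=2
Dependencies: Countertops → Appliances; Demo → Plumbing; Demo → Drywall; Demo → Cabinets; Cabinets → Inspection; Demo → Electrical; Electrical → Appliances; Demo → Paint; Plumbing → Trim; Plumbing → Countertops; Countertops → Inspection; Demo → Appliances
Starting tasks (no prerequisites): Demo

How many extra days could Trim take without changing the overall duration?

12

The longest chain is Demo→Plumbing→Countertops→Appliances = 2+2+7+9 = 20; overall finish 20 days.
Longest path through Trim: 8 days (earliest finish 8, latest finish 20).
Slack of Trim = 16 − 4 = 12 days.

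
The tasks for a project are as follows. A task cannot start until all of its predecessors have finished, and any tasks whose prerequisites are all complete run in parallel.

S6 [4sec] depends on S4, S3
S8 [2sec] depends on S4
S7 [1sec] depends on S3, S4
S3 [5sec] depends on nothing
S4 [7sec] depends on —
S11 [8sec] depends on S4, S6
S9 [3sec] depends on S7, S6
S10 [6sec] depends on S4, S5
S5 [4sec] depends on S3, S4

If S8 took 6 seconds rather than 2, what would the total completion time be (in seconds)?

Critical path before the change: S4→S6→S11 = 7+4+8 = 19 giving 19 seconds.
S8 is off the critical path — its longest chain is 9 seconds, giving 10 of slack.
That remains the longest chain; total 19 seconds.

19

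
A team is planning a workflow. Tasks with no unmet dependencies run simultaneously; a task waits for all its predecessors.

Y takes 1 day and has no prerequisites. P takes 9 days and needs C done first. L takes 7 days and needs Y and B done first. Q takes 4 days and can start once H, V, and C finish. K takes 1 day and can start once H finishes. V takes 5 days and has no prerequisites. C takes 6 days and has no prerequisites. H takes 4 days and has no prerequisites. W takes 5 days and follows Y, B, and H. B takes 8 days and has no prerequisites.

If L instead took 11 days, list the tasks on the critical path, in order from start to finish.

B, L

As given, the longest chain is B→L = 8+7 = 15, so the finish is 15 days.
L is on the critical path; changing it to 11 makes that path 19 days.
The critical path is still B→L; finish is now 19 days.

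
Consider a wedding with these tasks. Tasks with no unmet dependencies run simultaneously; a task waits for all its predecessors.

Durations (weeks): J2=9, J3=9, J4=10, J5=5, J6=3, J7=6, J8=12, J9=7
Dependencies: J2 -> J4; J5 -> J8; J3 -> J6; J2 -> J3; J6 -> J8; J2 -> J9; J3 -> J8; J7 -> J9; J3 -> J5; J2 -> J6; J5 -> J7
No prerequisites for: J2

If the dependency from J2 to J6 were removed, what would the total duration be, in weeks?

36

Original critical path: J2→J3→J5→J7→J9 = 9+9+5+6+7 = 36 ⇒ 36 weeks.
Dropping J2→J6 doesn't change J6's earliest start (18); another predecessor still binds.
After: J2→J3→J5→J7→J9 = 9+9+5+6+7 = 36 → 36 weeks.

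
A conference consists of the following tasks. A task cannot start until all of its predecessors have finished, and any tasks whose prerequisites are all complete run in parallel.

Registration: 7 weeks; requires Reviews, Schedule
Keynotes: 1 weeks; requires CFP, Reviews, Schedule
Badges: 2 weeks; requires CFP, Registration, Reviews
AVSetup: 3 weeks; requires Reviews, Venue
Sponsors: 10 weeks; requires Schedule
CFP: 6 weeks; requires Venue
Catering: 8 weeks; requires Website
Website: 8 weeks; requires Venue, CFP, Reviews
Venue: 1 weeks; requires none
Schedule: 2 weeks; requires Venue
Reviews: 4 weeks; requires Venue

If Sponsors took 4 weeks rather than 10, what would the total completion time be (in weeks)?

Baseline: Venue→CFP→Website→Catering = 1+6+8+8 = 23 → 23 weeks.
Sponsors has 10 weeks of float (longest path through it is 13).
That remains the longest chain; total 23 weeks.

23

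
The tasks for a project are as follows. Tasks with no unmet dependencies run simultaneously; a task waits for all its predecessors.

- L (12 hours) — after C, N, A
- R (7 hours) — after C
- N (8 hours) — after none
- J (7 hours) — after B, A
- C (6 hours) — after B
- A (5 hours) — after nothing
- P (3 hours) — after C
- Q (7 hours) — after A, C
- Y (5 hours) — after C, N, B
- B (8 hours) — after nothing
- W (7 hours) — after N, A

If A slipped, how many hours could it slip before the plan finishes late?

Critical path: B→C→L = 8+6+12 = 26, so the finish is 26 hours.
The longest chain containing A totals 17 hours.
So A can slip 14 − 5 = 9 hours.

9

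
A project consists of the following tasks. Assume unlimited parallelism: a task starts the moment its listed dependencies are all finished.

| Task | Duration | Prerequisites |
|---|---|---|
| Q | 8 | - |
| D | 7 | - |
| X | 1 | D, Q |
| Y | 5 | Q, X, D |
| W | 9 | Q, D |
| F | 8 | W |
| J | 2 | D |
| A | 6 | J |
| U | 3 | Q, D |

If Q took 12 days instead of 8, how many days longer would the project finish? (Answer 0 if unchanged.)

4

The binding path is Q→W→F = 8+9+8 = 25; finish at 25 days.
Q lies on that path, so at 12 days the path becomes 29 days.
No other chain overtakes it, so the finish is 29 days.
Change in finish: 29 − 25 = +4 days.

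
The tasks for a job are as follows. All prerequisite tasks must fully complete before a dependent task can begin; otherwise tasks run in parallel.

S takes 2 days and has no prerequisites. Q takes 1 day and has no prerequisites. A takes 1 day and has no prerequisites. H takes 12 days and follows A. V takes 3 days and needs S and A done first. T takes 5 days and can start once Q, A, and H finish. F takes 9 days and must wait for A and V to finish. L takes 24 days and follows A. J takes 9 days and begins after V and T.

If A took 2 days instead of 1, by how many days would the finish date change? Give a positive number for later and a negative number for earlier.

The binding path is A→H→T→J = 1+12+5+9 = 27; finish at 27 days.
Since A is critical, the +1 change carries straight to that chain (now 28 days).
The critical path is still A→H→T→J; finish is now 28 days.
Change in finish: 28 − 27 = +1 days.

1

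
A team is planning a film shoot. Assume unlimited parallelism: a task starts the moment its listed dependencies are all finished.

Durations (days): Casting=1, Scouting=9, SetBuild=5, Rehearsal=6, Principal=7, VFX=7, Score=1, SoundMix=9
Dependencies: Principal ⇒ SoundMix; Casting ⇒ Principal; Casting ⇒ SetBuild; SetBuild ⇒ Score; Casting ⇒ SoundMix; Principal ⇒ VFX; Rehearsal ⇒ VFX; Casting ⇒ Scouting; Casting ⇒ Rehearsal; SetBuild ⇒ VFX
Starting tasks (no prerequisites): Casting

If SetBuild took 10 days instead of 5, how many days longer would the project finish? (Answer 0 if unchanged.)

1

Baseline: Casting→Principal→SoundMix = 1+7+9 = 17 → 17 days.
SetBuild is off the critical path — its longest chain is 13 days, giving 4 of slack.
New critical path: Casting→SetBuild→VFX = 1+10+7 = 18 ⇒ 18 days.
Change in finish: 18 − 17 = +1 days.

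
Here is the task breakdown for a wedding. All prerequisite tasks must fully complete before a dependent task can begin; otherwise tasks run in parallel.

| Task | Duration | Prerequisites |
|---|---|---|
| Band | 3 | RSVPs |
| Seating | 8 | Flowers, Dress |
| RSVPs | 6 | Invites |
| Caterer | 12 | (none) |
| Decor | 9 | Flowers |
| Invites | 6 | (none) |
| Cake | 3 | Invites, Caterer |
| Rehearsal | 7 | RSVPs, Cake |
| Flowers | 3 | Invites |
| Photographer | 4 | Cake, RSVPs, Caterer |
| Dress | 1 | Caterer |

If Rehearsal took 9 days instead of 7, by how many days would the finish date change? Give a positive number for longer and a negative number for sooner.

2

Actual critical path: Caterer→Cake→Rehearsal = 12+3+7 = 22 ⇒ 22 days.
Rehearsal is on the critical path; changing it to 9 makes that path 24 days.
That remains the longest chain; total 24 days.
Change in finish: 24 − 22 = +2 days.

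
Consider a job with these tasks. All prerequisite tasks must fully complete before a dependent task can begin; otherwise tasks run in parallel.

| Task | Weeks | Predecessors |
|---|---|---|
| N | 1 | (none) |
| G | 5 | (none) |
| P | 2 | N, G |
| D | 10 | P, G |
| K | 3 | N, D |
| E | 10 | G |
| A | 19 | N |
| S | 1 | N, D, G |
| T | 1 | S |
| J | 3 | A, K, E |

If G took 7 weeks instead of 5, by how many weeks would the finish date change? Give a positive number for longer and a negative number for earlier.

2

Actual critical path: G→P→D→K→J = 5+2+10+3+3 = 23 ⇒ 23 weeks.
G lies on that path, so at 7 weeks the path becomes 25 weeks.
No other chain overtakes it, so the finish is 25 weeks.
Change in finish: 25 − 23 = +2 weeks.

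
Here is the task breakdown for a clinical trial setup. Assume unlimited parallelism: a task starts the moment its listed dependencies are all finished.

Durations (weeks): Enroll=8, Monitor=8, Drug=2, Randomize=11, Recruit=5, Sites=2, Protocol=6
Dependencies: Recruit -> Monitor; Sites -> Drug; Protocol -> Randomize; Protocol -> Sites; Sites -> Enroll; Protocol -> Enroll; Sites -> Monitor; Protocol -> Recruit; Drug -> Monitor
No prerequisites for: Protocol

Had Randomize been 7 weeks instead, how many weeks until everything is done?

Actual critical path: Protocol→Recruit→Monitor = 6+5+8 = 19 ⇒ 19 weeks.
Randomize has 2 weeks of float (longest path through it is 17).
The critical path is still Protocol→Recruit→Monitor; finish is now 19 weeks.

19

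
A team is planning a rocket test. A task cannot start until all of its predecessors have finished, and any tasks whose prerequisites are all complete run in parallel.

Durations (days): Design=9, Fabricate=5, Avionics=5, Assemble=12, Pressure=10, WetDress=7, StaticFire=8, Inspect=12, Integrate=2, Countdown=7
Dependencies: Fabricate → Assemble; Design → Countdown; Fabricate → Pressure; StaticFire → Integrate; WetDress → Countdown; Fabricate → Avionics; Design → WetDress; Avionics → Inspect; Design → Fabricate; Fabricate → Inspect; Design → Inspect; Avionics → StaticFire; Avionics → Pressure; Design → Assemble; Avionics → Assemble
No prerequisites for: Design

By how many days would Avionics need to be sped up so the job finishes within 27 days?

Current finish: 31 days; target: 27.
Avionics is on every critical path, so each day cut from Avionics cuts the finish by one (this holds down to a finish of 27).
Need 31 − 27 = 4 days off Avionics → Avionics becomes 1 day, finish becomes 27.

4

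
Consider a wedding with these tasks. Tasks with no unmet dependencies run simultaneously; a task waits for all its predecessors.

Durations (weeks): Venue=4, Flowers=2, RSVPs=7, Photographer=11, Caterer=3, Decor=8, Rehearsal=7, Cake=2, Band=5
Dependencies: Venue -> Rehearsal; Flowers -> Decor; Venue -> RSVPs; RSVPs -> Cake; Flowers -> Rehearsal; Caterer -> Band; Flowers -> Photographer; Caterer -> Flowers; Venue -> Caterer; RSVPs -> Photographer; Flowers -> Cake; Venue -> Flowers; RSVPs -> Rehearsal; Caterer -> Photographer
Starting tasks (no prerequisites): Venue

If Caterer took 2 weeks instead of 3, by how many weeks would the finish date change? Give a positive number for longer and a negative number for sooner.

0

Baseline: Venue→RSVPs→Photographer = 4+7+11 = 22 → 22 weeks.
The longest path through Caterer is only 20 weeks, so Caterer has float 2.
That remains the longest chain; total 22 weeks.
Change in finish: 22 − 22 = +0 weeks.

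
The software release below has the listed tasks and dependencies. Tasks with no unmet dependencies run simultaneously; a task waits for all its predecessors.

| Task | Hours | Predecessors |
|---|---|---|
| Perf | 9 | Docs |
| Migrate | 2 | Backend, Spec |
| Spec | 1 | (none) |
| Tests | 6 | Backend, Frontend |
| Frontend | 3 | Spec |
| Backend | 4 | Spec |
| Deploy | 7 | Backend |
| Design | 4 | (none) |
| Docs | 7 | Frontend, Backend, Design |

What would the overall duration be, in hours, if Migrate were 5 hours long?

As given, the longest chain is Spec→Backend→Docs→Perf = 1+4+7+9 = 21, so the finish is 21 hours.
Migrate is off the critical path — its longest chain is 7 hours, giving 14 of slack.
The critical path is still Spec→Backend→Docs→Perf; finish is now 21 hours.

21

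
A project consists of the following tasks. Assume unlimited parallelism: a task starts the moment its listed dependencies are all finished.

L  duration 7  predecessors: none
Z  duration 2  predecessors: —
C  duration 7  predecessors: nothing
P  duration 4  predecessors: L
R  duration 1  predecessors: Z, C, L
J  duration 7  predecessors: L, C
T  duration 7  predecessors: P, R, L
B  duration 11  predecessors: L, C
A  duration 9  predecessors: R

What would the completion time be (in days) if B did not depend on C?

With the dependency in place, L→P→T = 7+4+7 = 18 sets the finish at 18 days.
Dropping C→B doesn't change B's earliest start (7); another predecessor still binds.
The longest chain is now L→P→T = 7+4+7 = 18, so the project takes 18 days.

18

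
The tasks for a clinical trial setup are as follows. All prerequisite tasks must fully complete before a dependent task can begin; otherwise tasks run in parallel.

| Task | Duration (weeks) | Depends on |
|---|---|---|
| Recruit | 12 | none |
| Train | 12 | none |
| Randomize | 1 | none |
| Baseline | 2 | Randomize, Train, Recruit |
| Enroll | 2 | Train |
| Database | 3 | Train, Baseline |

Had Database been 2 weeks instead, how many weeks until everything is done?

16

The binding path is Recruit→Baseline→Database = 12+2+3 = 17; finish at 17 weeks.
Database lies on that path, so at 2 weeks the path becomes 16 weeks.
The critical path is still Recruit→Baseline→Database; finish is now 16 weeks.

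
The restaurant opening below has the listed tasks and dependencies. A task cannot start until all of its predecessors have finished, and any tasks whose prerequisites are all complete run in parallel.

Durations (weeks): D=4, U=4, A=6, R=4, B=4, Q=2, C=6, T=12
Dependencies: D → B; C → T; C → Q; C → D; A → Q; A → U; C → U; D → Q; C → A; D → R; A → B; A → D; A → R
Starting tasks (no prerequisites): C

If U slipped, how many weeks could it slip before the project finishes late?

4

The longest chain is C→A→D→B = 6+6+4+4 = 20; overall finish 20 weeks.
The longest chain containing U totals 16 weeks.
Float = 20 − 16 = 4.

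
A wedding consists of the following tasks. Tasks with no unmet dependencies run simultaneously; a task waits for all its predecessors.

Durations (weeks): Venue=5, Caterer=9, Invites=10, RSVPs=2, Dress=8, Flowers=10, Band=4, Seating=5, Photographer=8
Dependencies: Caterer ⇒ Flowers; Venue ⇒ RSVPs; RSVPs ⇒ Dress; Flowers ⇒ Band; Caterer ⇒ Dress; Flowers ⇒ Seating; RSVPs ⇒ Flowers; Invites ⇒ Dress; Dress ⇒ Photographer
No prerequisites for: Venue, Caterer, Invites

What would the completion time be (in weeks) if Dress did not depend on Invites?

25

Original critical path: Invites→Dress→Photographer = 10+8+8 = 26 ⇒ 26 weeks.
Without Invites→Dress, Dress's earliest start moves from 10 to 9.
After: Caterer→Dress→Photographer = 9+8+8 = 25 → 25 weeks.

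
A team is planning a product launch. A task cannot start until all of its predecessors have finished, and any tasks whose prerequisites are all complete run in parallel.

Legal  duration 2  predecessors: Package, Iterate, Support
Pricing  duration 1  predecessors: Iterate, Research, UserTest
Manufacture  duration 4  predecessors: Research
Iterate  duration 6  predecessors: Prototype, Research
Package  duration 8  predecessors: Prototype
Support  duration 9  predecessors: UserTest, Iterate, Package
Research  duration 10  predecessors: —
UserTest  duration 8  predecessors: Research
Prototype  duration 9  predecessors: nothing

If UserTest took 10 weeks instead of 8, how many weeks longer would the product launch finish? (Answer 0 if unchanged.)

2

Actual critical path: Research→UserTest→Support→Legal = 10+8+9+2 = 29 ⇒ 29 weeks.
UserTest is on the critical path; changing it to 10 makes that path 31 weeks.
That remains the longest chain; total 31 weeks.
Change in finish: 31 − 29 = +2 weeks.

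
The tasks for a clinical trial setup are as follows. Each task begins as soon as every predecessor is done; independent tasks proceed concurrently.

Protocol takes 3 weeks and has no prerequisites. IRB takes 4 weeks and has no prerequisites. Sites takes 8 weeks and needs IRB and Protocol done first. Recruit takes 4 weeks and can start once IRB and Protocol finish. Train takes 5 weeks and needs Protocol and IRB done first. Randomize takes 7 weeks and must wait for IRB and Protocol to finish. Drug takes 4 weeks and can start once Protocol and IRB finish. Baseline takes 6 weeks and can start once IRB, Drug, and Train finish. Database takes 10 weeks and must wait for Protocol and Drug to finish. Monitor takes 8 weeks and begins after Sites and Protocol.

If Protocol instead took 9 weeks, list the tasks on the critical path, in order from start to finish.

Protocol, Sites, Monitor

As given, the longest chain is IRB→Sites→Monitor = 4+8+8 = 20, so the finish is 20 weeks.
Protocol is off the critical path — its longest chain is 19 weeks, giving 1 of slack.
New critical path: Protocol→Sites→Monitor = 9+8+8 = 25 ⇒ 25 weeks.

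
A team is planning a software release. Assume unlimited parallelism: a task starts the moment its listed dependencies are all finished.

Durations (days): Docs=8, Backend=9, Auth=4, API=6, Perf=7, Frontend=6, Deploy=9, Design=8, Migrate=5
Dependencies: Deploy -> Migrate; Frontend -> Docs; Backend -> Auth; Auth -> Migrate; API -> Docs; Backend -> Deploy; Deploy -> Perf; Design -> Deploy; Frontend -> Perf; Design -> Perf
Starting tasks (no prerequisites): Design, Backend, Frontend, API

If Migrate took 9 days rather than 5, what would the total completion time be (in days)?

27

Actual critical path: Backend→Deploy→Perf = 9+9+7 = 25 ⇒ 25 days.
Migrate is off the critical path — its longest chain is 23 days, giving 2 of slack.
The binding chain switches to Backend→Deploy→Migrate = 9+9+9 = 27; finish 27 days.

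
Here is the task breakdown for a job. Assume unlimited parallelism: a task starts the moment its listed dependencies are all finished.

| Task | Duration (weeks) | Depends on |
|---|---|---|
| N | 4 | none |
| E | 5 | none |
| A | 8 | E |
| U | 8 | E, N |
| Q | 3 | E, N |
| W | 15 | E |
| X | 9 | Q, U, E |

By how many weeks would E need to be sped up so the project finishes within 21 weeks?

1

Current finish: 22 weeks; target: 21.
E is on every critical path, so each week cut from E cuts the finish by one (this holds down to a finish of 21).
Need 22 − 21 = 1 week off E → E becomes 4 weeks, finish becomes 21.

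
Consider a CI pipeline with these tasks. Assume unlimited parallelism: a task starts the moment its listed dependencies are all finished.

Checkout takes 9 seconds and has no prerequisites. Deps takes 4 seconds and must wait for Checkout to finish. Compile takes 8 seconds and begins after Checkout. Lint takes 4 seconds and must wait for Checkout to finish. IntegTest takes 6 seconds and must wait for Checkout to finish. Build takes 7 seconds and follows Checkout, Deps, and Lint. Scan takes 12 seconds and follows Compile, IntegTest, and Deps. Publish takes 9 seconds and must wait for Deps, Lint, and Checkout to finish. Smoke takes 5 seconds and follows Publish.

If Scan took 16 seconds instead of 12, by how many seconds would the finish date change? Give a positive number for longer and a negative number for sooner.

Actual critical path: Checkout→Compile→Scan = 9+8+12 = 29 ⇒ 29 seconds.
Scan lies on that path, so at 16 seconds the path becomes 33 seconds.
That remains the longest chain; total 33 seconds.
Change in finish: 33 − 29 = +4 seconds.

4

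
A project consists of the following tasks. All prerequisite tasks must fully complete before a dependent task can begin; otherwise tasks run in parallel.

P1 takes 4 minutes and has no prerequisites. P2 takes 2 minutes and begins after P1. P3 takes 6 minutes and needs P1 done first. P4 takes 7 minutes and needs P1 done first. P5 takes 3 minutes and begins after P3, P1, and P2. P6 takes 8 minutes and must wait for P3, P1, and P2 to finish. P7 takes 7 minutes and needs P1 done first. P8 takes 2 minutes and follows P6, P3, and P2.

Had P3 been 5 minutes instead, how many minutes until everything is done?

The binding path is P1→P3→P6→P8 = 4+6+8+2 = 20; finish at 20 minutes.
P3 lies on that path, so at 5 minutes the path becomes 19 minutes.
No other chain overtakes it, so the finish is 19 minutes.

19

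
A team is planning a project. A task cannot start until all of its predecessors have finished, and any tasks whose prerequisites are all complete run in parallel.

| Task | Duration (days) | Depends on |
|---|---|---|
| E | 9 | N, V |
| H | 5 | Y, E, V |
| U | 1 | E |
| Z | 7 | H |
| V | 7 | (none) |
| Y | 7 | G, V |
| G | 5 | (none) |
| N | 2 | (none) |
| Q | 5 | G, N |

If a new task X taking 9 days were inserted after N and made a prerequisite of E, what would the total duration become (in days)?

32

Originally the project takes 28 days.
With X inserted, E now waits for max(N, V, X).
New critical path: N→X→E→H→Z = 2+9+9+5+7 = 32 ⇒ 32 days.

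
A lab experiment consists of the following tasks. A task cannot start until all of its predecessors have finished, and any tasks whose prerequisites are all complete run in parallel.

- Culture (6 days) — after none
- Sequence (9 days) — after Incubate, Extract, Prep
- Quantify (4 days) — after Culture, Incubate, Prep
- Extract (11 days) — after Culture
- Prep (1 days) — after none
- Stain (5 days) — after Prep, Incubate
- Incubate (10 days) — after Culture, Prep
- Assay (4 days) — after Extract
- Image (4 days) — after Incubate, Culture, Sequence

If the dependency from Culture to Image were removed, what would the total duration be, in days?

30

Before: longest chain Culture→Extract→Sequence→Image = 6+11+9+4 = 30, finish 30.
Dropping Culture→Image doesn't change Image's earliest start (26); another predecessor still binds.
The longest chain is now Culture→Extract→Sequence→Image = 6+11+9+4 = 30, so the job takes 30 days.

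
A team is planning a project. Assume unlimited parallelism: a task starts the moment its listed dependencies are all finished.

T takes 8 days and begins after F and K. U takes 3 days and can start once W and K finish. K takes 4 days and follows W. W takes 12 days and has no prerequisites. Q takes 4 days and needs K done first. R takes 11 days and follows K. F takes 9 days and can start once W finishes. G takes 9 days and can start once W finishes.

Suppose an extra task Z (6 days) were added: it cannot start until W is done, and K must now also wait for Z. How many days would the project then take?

33

Originally the project takes 29 days.
With Z inserted, K now waits for max(W, Z).
New critical path: W→Z→K→R = 12+6+4+11 = 33 ⇒ 33 days.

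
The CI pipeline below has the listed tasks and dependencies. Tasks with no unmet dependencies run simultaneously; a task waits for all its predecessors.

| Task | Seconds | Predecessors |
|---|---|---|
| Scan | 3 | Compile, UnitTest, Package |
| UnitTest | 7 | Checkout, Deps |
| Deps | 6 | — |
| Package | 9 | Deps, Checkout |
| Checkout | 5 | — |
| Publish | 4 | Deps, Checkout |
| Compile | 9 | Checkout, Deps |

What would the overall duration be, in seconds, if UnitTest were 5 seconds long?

18

Baseline: Deps→Compile→Scan = 6+9+3 = 18 → 18 seconds.
The longest path through UnitTest is only 16 seconds, so UnitTest has float 2.
That remains the longest chain; total 18 seconds.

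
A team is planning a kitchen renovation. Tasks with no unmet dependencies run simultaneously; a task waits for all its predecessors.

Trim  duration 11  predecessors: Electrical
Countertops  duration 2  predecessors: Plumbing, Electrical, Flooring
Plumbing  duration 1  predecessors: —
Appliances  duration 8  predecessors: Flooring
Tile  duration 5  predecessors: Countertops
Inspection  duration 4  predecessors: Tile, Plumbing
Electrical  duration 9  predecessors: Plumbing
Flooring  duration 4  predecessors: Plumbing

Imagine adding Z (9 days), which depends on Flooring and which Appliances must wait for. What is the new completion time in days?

22

Originally the job takes 21 days.
With Z inserted, Appliances now waits for max(Flooring, Z).
New critical path: Plumbing→Flooring→Z→Appliances = 1+4+9+8 = 22 ⇒ 22 days.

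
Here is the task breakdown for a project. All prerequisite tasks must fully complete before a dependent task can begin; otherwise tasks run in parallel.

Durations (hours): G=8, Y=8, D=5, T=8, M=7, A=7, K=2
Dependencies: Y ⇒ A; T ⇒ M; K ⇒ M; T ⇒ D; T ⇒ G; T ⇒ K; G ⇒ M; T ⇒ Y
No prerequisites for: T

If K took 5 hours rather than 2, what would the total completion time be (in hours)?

23

Baseline: T→Y→A = 8+8+7 = 23 → 23 hours.
K is off the critical path — its longest chain is 17 hours, giving 6 of slack.
The critical path is still T→Y→A; finish is now 23 hours.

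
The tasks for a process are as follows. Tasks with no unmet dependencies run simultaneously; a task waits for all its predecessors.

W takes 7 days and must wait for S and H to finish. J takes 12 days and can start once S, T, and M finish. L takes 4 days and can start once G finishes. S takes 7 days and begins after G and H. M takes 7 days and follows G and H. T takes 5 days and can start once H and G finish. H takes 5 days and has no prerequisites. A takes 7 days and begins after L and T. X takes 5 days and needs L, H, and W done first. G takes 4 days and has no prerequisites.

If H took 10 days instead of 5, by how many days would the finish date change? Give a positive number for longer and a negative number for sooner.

The binding path is H→S→W→X = 5+7+7+5 = 24; finish at 24 days.
H is on the critical path; changing it to 10 makes that path 29 days.
That remains the longest chain; total 29 days.
Change in finish: 29 − 24 = +5 days.

5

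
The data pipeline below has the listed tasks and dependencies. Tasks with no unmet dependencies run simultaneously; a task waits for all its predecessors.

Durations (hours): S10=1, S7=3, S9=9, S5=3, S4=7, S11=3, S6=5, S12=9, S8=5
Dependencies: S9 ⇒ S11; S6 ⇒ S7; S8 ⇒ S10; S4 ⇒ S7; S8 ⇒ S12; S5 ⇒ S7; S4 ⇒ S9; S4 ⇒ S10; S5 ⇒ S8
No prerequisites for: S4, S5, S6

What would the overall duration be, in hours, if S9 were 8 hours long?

18

As given, the longest chain is S4→S9→S11 = 7+9+3 = 19, so the finish is 19 hours.
Since S9 is critical, the -1 change carries straight to that chain (now 18 hours).
That remains the longest chain; total 18 hours.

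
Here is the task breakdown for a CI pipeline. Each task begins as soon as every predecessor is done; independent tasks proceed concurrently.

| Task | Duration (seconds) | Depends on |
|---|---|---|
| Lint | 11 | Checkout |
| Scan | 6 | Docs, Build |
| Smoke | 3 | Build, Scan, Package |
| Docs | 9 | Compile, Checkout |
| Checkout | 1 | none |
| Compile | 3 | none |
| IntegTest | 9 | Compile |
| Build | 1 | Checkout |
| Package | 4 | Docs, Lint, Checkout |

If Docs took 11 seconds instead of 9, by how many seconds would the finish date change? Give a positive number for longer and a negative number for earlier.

The binding path is Compile→Docs→Scan→Smoke = 3+9+6+3 = 21; finish at 21 seconds.
Docs is on the critical path; changing it to 11 makes that path 23 seconds.
The critical path is still Compile→Docs→Scan→Smoke; finish is now 23 seconds.
Change in finish: 23 − 21 = +2 seconds.

2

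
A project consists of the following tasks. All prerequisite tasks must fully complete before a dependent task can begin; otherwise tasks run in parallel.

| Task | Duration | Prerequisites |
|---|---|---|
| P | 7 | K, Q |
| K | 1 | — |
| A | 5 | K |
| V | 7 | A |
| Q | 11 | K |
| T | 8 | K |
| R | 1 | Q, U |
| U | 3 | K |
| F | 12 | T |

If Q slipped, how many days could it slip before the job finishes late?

2

K→T→F = 1+8+12 = 21 sets the makespan at 21 days.
Q finishes as early as 12 and must finish by 14.
Float = 21 − 19 = 2.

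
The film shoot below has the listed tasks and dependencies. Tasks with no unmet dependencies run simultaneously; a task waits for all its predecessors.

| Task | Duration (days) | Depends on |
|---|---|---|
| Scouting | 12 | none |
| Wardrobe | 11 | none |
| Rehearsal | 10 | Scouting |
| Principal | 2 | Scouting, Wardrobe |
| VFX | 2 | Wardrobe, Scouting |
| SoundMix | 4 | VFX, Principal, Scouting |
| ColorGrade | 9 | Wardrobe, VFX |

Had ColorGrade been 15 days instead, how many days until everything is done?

29

Actual critical path: Scouting→VFX→ColorGrade = 12+2+9 = 23 ⇒ 23 days.
ColorGrade lies on that path, so at 15 days the path becomes 29 days.
No other chain overtakes it, so the finish is 29 days.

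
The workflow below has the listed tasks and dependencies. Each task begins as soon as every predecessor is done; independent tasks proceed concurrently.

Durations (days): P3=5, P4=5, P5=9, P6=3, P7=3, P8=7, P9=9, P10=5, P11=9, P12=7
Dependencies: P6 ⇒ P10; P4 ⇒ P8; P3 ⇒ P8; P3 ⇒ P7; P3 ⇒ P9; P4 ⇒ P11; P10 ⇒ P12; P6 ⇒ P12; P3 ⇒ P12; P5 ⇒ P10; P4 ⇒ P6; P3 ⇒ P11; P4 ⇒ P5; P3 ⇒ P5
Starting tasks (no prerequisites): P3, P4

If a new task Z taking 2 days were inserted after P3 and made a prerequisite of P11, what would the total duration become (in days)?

Originally the workflow takes 26 days.
With Z inserted, P11 now waits for max(P3, P4, Z).
New critical path: P3→P5→P10→P12 = 5+9+5+7 = 26 ⇒ 26 days.

26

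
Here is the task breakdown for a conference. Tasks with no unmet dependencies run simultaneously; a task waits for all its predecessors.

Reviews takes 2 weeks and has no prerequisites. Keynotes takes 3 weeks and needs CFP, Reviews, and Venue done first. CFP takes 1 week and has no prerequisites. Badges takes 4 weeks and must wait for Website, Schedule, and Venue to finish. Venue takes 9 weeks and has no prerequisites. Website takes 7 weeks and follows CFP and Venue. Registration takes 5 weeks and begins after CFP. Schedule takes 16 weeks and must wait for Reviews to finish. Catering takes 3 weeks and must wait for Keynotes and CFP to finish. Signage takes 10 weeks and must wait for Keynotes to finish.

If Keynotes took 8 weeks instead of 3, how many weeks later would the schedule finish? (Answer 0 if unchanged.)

5

The binding path is Venue→Keynotes→Signage = 9+3+10 = 22; finish at 22 weeks.
Since Keynotes is critical, the +5 change carries straight to that chain (now 27 weeks).
The critical path is still Venue→Keynotes→Signage; finish is now 27 weeks.
Change in finish: 27 − 22 = +5 weeks.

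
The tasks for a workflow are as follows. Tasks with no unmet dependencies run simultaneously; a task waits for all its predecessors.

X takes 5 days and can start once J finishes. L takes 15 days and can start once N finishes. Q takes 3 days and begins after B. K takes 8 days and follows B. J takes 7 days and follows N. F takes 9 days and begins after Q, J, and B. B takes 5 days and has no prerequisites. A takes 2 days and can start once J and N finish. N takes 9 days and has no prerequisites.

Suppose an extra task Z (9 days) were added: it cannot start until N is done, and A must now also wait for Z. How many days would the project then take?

Originally the project takes 25 days.
With Z inserted, A now waits for max(J, N, Z).
New critical path: N→J→F = 9+7+9 = 25 ⇒ 25 days.

25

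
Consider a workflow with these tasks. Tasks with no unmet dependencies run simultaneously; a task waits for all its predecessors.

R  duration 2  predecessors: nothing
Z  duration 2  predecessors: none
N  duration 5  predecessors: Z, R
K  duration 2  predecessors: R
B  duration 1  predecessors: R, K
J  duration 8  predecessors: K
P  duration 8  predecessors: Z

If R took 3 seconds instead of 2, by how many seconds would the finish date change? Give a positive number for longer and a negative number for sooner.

As given, the longest chain is R→K→J = 2+2+8 = 12, so the finish is 12 seconds.
Since R is critical, the +1 change carries straight to that chain (now 13 seconds).
The critical path is still R→K→J; finish is now 13 seconds.
Change in finish: 13 − 12 = +1 seconds.

1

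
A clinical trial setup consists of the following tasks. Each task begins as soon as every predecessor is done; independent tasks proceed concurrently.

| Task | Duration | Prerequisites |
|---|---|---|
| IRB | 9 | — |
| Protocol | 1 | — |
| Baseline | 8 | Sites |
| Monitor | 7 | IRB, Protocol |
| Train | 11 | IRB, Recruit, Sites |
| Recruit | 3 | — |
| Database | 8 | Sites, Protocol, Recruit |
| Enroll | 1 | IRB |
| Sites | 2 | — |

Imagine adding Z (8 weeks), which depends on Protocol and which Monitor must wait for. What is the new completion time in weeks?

20

Originally the plan takes 20 weeks.
With Z inserted, Monitor now waits for max(IRB, Protocol, Z).
New critical path: IRB→Train = 9+11 = 20 ⇒ 20 weeks.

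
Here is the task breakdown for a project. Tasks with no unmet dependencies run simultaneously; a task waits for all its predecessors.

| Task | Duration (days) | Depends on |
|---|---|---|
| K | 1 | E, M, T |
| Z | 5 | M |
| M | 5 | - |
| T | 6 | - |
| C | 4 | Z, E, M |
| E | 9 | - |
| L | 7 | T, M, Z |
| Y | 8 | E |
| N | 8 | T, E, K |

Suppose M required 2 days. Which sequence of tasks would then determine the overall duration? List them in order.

Actual critical path: E→K→N = 9+1+8 = 18 ⇒ 18 days.
The longest path through M is only 17 days, so M has float 1.
That remains the longest chain; total 18 days.

E, K, N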